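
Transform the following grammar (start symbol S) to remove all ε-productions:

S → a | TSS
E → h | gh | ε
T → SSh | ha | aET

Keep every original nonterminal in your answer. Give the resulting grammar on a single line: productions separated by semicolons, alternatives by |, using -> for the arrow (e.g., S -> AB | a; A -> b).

Nullable set: {E}.
Drop E -> ε.
T -> aET: E nullable, giving aET | aT.
Unchanged (no nullable symbols): S -> TSS; S -> a; E -> gh; E -> h; T -> SSh; T -> ha.

S -> a | TSS; E -> h | gh; T -> aT | ha | SSh | aET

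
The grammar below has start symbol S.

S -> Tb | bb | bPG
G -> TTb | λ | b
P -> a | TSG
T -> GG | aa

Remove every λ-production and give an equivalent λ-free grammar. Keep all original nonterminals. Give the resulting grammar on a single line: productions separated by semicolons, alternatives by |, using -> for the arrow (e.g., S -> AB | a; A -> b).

S -> b | Tb | bP | bb | bPG; G -> b | Tb | TTb; P -> S | a | SG | TS | TSG; T -> G | GG | aa

Nullable set: {G, T}.
S -> Tb: T nullable, giving Tb | b.
S -> bPG: G nullable, giving bP | bPG.
Drop G -> λ.
G -> TTb: T, T nullable, giving TTb | Tb | b.
P -> TSG: T, G nullable, giving S | SG | TS | TSG.
T -> GG: G, G nullable, giving G | GG.
Unchanged (no nullable symbols): S -> bb; G -> b; P -> a; T -> aa.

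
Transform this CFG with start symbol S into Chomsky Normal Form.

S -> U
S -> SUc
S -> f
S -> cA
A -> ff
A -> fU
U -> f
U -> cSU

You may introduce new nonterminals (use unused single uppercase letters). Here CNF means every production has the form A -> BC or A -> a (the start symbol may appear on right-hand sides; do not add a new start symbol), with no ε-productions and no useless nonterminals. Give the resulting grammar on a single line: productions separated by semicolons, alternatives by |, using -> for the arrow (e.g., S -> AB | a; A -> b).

No ε-productions.
After unit-elimination: S -> f | cA | SUc | cSU; A -> fU | ff; U -> f | cSU.
TERM: introduce C -> c, B -> f and substitute in every rule of length ≥2.
BIN: S -> CSU becomes S -> CD, D -> SU; S -> SUC becomes S -> SE, E -> UC; U -> CSU becomes U -> CF, F -> SU.

S -> f | CA | CD | SE; A -> BB | BU; B -> f; C -> c; D -> SU; E -> UC; F -> SU; U -> f | CF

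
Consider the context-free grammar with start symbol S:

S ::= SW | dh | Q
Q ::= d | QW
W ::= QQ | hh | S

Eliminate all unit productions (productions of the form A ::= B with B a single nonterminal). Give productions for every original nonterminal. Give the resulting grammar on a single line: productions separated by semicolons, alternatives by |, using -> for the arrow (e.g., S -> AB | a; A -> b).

Unit productions: S->Q, W->S.
Unit pairs (A ⇒* B via units): (S,Q), (W,Q), (W,S).
S: inherits non-unit rules of {Q, S} → QW | SW | d | dh.
Q: inherits non-unit rules of {Q} → QW | d.
W: inherits non-unit rules of {Q, S, W} → QQ | QW | SW | d | dh | hh.

S -> d | QW | SW | dh; Q -> d | QW; W -> d | QQ | QW | SW | dh | hh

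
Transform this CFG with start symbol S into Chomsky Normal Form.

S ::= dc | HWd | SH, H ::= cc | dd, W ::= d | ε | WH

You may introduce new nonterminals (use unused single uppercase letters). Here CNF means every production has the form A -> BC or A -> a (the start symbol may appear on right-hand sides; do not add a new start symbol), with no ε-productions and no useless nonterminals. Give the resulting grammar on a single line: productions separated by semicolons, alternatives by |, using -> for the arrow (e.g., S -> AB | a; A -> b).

S -> BA | HB | HC | SH; A -> c; B -> d; C -> WB; H -> AA | BB; W -> d | AA | BB | WH

Nullable: {W}; after ε-elimination: S -> Hd | SH | dc | HWd; H -> cc | dd; W -> H | d | WH.
After unit-elimination: S -> Hd | SH | dc | HWd; H -> cc | dd; W -> d | WH | cc | dd.
TERM: introduce A -> c, B -> d and substitute in every rule of length ≥2.
BIN: S -> HWB becomes S -> HC, C -> WB.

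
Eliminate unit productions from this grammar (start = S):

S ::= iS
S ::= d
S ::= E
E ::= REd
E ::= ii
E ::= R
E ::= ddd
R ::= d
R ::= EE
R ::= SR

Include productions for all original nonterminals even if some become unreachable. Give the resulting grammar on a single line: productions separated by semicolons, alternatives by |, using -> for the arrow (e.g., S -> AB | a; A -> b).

Unit productions: E->R, S->E.
Unit pairs (A ⇒* B via units): (E,R), (S,E), (S,R).
S: inherits non-unit rules of {E, R, S} → EE | REd | SR | d | ddd | iS | ii.
E: inherits non-unit rules of {E, R} → EE | REd | SR | d | ddd | ii.
R: inherits non-unit rules of {R} → EE | SR | d.

S -> d | EE | SR | iS | ii | REd | ddd; E -> d | EE | SR | ii | REd | ddd; R -> d | EE | SR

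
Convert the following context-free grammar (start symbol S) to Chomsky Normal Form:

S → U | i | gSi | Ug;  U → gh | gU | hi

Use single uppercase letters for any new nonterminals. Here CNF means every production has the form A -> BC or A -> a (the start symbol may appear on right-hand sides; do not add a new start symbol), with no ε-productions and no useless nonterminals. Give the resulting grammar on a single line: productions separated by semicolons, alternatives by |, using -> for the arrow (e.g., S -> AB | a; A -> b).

S -> i | AC | AD | AU | CB | UA; A -> g; B -> i; C -> h; D -> SB; U -> AC | AU | CB

No ε-productions.
After unit-elimination: S -> i | Ug | gU | gh | hi | gSi; U -> gU | gh | hi.
TERM: introduce A -> g, C -> h, B -> i and substitute in every rule of length ≥2.
BIN: S -> ASB becomes S -> AD, D -> SB.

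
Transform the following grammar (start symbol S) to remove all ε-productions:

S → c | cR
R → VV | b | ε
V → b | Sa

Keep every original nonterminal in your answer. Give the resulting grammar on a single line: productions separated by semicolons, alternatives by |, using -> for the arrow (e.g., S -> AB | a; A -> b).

S -> c | cR; R -> b | VV; V -> b | Sa

Nullable set: {R}.
S -> cR: R nullable, giving c | cR.
Drop R -> ε.
Unchanged (no nullable symbols): S -> c; R -> VV; R -> b; V -> Sa; V -> b.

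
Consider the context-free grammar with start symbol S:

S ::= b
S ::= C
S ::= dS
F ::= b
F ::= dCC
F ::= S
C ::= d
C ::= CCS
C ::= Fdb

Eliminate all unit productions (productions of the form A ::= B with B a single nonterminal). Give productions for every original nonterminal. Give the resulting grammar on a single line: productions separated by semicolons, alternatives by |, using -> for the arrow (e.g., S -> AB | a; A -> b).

S -> b | d | dS | CCS | Fdb; C -> d | CCS | Fdb; F -> b | d | dS | CCS | Fdb | dCC

Unit productions: F->S, S->C.
Unit pairs (A ⇒* B via units): (F,C), (F,S), (S,C).
S: inherits non-unit rules of {C, S} → CCS | Fdb | b | d | dS.
C: inherits non-unit rules of {C} → CCS | Fdb | d.
F: inherits non-unit rules of {C, F, S} → CCS | Fdb | b | d | dCC | dS.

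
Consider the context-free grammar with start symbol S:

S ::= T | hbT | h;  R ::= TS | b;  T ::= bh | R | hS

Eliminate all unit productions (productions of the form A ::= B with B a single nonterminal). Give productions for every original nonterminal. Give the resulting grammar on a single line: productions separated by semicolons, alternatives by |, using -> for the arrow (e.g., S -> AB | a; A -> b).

Unit productions: S->T, T->R.
Unit pairs (A ⇒* B via units): (S,R), (S,T), (T,R).
S: inherits non-unit rules of {R, S, T} → TS | b | bh | h | hS | hbT.
R: inherits non-unit rules of {R} → TS | b.
T: inherits non-unit rules of {R, T} → TS | b | bh | hS.

S -> b | h | TS | bh | hS | hbT; R -> b | TS; T -> b | TS | bh | hS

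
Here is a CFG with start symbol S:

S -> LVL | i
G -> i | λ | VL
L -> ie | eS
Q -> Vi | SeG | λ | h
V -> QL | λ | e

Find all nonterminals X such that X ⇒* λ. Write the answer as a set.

Directly nullable (have an ε-rule): {G, Q, V}.
Not nullable: L, S — each has a terminal in every rule's right-hand side or depends on a non-nullable symbol.

{G, Q, V}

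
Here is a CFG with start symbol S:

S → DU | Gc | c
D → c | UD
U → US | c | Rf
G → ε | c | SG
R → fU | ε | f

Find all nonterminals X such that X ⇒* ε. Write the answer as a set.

Directly nullable (have an ε-rule): {G, R}.
Not nullable: D, S, U — each has a terminal in every rule's right-hand side or depends on a non-nullable symbol.

{G, R}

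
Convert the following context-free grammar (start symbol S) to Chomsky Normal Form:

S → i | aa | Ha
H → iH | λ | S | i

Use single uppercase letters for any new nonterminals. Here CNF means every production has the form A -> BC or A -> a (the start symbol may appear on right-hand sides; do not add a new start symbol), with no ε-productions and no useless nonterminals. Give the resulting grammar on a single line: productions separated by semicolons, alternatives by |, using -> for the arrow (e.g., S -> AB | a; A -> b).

S -> a | i | AA | HA; A -> a; B -> i; H -> a | i | AA | BH | HA

Nullable: {H}; after ε-elimination: S -> a | i | Ha | aa; H -> S | i | iH.
After unit-elimination: S -> a | i | Ha | aa; H -> a | i | Ha | aa | iH.
TERM: introduce A -> a, B -> i and substitute in every rule of length ≥2.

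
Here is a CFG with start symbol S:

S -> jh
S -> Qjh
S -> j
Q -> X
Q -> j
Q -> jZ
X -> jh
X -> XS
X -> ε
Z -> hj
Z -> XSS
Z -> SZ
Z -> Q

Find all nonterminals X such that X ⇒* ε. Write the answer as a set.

Directly nullable (have an ε-rule): {X}.
Q is nullable via Q -> X (every symbol on the right is already known nullable).
Z is nullable via Z -> Q (every symbol on the right is already known nullable).
Not nullable: S — each has a terminal in every rule's right-hand side or depends on a non-nullable symbol.

{Q, X, Z}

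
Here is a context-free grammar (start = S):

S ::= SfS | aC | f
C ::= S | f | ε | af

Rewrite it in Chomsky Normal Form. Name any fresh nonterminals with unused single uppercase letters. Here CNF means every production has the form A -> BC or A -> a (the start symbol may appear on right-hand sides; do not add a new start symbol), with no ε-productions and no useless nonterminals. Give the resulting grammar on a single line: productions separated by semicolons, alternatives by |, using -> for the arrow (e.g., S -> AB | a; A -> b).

S -> a | f | BC | SE; A -> f; B -> a; C -> a | f | BA | BC | SD; D -> AS; E -> AS

Nullable: {C}; after ε-elimination: S -> a | f | aC | SfS; C -> S | f | af.
After unit-elimination: S -> a | f | aC | SfS; C -> a | f | aC | af | SfS.
TERM: introduce B -> a, A -> f and substitute in every rule of length ≥2.
BIN: C -> SAS becomes C -> SD, D -> AS; S -> SAS becomes S -> SE, E -> AS.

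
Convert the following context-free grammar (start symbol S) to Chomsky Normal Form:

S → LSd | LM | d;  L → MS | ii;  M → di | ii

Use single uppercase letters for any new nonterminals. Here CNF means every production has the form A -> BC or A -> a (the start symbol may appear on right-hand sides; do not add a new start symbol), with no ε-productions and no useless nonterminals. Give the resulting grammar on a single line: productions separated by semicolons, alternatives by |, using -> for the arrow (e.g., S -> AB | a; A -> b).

S -> d | LC | LM; A -> i; B -> d; C -> SB; L -> AA | MS; M -> AA | BA

No ε-productions.
No unit productions to eliminate.
TERM: introduce B -> d, A -> i and substitute in every rule of length ≥2.
BIN: S -> LSB becomes S -> LC, C -> SB.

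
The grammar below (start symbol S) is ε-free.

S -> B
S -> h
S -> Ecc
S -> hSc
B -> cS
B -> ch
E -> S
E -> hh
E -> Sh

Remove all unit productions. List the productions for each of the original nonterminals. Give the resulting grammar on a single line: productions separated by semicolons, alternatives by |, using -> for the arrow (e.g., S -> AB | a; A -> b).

S -> h | cS | ch | Ecc | hSc; B -> cS | ch; E -> h | Sh | cS | ch | hh | Ecc | hSc

Unit productions: E->S, S->B.
Unit pairs (A ⇒* B via units): (E,B), (E,S), (S,B).
S: inherits non-unit rules of {B, S} → Ecc | cS | ch | h | hSc.
B: inherits non-unit rules of {B} → cS | ch.
E: inherits non-unit rules of {B, E, S} → Ecc | Sh | cS | ch | h | hSc | hh.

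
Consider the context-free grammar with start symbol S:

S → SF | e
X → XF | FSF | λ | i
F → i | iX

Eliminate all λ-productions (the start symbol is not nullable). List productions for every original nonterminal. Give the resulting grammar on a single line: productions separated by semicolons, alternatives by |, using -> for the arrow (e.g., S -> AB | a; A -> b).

S -> e | SF; F -> i | iX; X -> F | i | XF | FSF

Nullable set: {X}.
F -> iX: X nullable, giving i | iX.
Drop X -> λ.
X -> XF: X nullable, giving F | XF.
Unchanged (no nullable symbols): S -> SF; S -> e; F -> i; X -> FSF; X -> i.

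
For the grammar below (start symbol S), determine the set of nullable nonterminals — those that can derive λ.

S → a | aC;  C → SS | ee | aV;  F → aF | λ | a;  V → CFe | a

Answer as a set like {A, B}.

Directly nullable (have an ε-rule): {F}.
Not nullable: C, S, V — each has a terminal in every rule's right-hand side or depends on a non-nullable symbol.

{F}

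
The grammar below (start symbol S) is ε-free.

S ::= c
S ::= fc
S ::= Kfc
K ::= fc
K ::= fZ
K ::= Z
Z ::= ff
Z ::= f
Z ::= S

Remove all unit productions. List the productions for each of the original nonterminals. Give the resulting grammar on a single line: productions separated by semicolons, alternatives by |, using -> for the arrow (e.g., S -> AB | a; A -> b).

Unit productions: K->Z, Z->S.
Unit pairs (A ⇒* B via units): (K,S), (K,Z), (Z,S).
S: inherits non-unit rules of {S} → Kfc | c | fc.
K: inherits non-unit rules of {K, S, Z} → Kfc | c | f | fZ | fc | ff.
Z: inherits non-unit rules of {S, Z} → Kfc | c | f | fc | ff.

S -> c | fc | Kfc; K -> c | f | fZ | fc | ff | Kfc; Z -> c | f | fc | ff | Kfc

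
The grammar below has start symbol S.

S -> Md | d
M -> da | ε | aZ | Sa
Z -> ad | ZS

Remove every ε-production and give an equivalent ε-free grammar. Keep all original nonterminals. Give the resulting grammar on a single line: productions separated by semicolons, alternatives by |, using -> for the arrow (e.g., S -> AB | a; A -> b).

S -> d | Md; M -> Sa | aZ | da; Z -> ZS | ad

Nullable set: {M}.
S -> Md: M nullable, giving Md | d.
Drop M -> ε.
Unchanged (no nullable symbols): S -> d; M -> Sa; M -> aZ; M -> da; Z -> ZS; Z -> ad.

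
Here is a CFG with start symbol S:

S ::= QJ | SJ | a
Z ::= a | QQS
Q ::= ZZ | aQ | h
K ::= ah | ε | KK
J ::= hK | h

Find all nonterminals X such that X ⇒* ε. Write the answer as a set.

{K}

Directly nullable (have an ε-rule): {K}.
Not nullable: J, Q, S, Z — each has a terminal in every rule's right-hand side or depends on a non-nullable symbol.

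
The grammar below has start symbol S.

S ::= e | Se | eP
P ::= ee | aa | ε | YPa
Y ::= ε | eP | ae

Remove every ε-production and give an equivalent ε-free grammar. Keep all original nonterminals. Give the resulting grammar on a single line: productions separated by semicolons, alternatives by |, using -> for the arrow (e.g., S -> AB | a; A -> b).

S -> e | Se | eP; P -> a | Pa | Ya | aa | ee | YPa; Y -> e | ae | eP

Nullable set: {P, Y}.
S -> eP: P nullable, giving e | eP.
Drop P -> ε.
P -> YPa: Y, P nullable, giving Pa | YPa | Ya | a.
Drop Y -> ε.
Y -> eP: P nullable, giving e | eP.
Unchanged (no nullable symbols): S -> Se; S -> e; P -> aa; P -> ee; Y -> ae.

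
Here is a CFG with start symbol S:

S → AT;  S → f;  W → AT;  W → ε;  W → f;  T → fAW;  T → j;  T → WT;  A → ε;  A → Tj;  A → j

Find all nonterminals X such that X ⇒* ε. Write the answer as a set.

Directly nullable (have an ε-rule): {A, W}.
Not nullable: S, T — each has a terminal in every rule's right-hand side or depends on a non-nullable symbol.

{A, W}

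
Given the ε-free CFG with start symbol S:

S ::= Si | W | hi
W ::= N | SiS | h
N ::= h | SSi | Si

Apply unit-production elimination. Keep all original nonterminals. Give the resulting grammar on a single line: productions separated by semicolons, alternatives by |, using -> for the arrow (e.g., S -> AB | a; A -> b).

S -> h | Si | hi | SSi | SiS; N -> h | Si | SSi; W -> h | Si | SSi | SiS

Unit productions: S->W, W->N.
Unit pairs (A ⇒* B via units): (S,N), (S,W), (W,N).
S: inherits non-unit rules of {N, S, W} → SSi | Si | SiS | h | hi.
N: inherits non-unit rules of {N} → SSi | Si | h.
W: inherits non-unit rules of {N, W} → SSi | Si | SiS | h.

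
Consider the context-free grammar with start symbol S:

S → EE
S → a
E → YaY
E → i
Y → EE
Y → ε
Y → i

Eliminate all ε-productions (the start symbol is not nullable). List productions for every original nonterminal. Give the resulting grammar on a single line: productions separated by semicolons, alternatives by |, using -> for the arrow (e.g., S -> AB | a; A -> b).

S -> a | EE; E -> a | i | Ya | aY | YaY; Y -> i | EE

Nullable set: {Y}.
E -> YaY: Y, Y nullable, giving Ya | YaY | a | aY.
Drop Y -> ε.
Unchanged (no nullable symbols): S -> EE; S -> a; E -> i; Y -> EE; Y -> i.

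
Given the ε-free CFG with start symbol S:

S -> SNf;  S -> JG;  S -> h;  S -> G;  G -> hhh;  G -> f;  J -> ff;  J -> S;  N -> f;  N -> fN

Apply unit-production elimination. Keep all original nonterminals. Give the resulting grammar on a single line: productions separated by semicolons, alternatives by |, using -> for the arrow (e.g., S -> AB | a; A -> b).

S -> f | h | JG | SNf | hhh; G -> f | hhh; J -> f | h | JG | ff | SNf | hhh; N -> f | fN

Unit productions: J->S, S->G.
Unit pairs (A ⇒* B via units): (J,G), (J,S), (S,G).
S: inherits non-unit rules of {G, S} → JG | SNf | f | h | hhh.
G: inherits non-unit rules of {G} → f | hhh.
J: inherits non-unit rules of {G, J, S} → JG | SNf | f | ff | h | hhh.
N: inherits non-unit rules of {N} → f | fN.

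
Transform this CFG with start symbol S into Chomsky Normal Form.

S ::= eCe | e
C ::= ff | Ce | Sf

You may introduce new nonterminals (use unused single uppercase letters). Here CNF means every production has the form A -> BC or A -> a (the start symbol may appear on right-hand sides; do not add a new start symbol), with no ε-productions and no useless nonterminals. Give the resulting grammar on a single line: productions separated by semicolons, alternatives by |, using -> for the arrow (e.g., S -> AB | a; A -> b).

No ε-productions.
No unit productions to eliminate.
TERM: introduce A -> e, B -> f and substitute in every rule of length ≥2.
BIN: S -> ACA becomes S -> AD, D -> CA.

S -> e | AD; A -> e; B -> f; C -> BB | CA | SB; D -> CA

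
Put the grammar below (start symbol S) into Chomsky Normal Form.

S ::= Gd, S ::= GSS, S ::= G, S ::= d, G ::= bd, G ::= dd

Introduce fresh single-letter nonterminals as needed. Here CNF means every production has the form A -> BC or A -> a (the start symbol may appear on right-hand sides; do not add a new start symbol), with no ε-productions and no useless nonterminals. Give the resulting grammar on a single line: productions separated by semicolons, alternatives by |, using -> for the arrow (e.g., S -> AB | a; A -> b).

No ε-productions.
After unit-elimination: S -> d | Gd | bd | dd | GSS; G -> bd | dd.
TERM: introduce A -> b, B -> d and substitute in every rule of length ≥2.
BIN: S -> GSS becomes S -> GC, C -> SS.

S -> d | AB | BB | GB | GC; A -> b; B -> d; C -> SS; G -> AB | BB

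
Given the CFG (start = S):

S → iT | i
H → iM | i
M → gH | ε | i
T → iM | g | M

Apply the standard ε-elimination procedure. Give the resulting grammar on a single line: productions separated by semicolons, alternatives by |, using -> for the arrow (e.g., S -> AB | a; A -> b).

S -> i | iT; H -> i | iM; M -> i | gH; T -> M | g | i | iM

Nullable set: {M, T}.
S -> iT: T nullable, giving i | iT.
H -> iM: M nullable, giving i | iM.
Drop M -> ε.
T -> M: M nullable, giving M.
T -> iM: M nullable, giving i | iM.
Unchanged (no nullable symbols): S -> i; H -> i; M -> gH; M -> i; T -> g.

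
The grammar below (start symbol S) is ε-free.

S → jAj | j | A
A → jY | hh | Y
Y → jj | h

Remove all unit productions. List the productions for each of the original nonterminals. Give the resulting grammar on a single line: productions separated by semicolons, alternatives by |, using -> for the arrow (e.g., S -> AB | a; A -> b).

Unit productions: A->Y, S->A.
Unit pairs (A ⇒* B via units): (A,Y), (S,A), (S,Y).
S: inherits non-unit rules of {A, S, Y} → h | hh | j | jAj | jY | jj.
A: inherits non-unit rules of {A, Y} → h | hh | jY | jj.
Y: inherits non-unit rules of {Y} → h | jj.

S -> h | j | hh | jY | jj | jAj; A -> h | hh | jY | jj; Y -> h | jj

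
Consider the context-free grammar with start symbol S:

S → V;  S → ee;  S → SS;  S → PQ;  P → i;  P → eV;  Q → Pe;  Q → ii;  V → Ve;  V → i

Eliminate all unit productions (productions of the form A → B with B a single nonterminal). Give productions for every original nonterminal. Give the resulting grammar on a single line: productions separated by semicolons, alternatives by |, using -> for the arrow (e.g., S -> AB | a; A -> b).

S -> i | PQ | SS | Ve | ee; P -> i | eV; Q -> Pe | ii; V -> i | Ve

Unit productions: S->V.
Unit pairs (A ⇒* B via units): (S,V).
S: inherits non-unit rules of {S, V} → PQ | SS | Ve | ee | i.
P: inherits non-unit rules of {P} → eV | i.
Q: inherits non-unit rules of {Q} → Pe | ii.
V: inherits non-unit rules of {V} → Ve | i.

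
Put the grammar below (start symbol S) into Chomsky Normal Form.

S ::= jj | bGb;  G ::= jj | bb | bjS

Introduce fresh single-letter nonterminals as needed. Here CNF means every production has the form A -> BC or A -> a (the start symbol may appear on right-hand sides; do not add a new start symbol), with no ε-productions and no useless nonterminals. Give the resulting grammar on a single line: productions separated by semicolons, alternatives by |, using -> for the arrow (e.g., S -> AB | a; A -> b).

No ε-productions.
No unit productions to eliminate.
TERM: introduce A -> b, B -> j and substitute in every rule of length ≥2.
BIN: G -> ABS becomes G -> AC, C -> BS; S -> AGA becomes S -> AD, D -> GA.

S -> AD | BB; A -> b; B -> j; C -> BS; D -> GA; G -> AA | AC | BB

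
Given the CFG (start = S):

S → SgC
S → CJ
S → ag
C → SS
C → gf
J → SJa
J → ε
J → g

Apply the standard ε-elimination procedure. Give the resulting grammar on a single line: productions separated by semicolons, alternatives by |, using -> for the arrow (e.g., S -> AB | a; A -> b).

Nullable set: {J}.
S -> CJ: J nullable, giving C | CJ.
Drop J -> ε.
J -> SJa: J nullable, giving SJa | Sa.
Unchanged (no nullable symbols): S -> SgC; S -> ag; C -> SS; C -> gf; J -> g.

S -> C | CJ | ag | SgC; C -> SS | gf; J -> g | Sa | SJa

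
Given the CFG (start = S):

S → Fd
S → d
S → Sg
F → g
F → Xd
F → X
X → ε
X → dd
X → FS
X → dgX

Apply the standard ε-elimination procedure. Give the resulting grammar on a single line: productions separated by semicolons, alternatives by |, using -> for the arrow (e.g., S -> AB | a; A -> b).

S -> d | Fd | Sg; F -> X | d | g | Xd; X -> S | FS | dd | dg | dgX

Nullable set: {F, X}.
S -> Fd: F nullable, giving Fd | d.
F -> X: X nullable, giving X.
F -> Xd: X nullable, giving Xd | d.
Drop X -> ε.
X -> FS: F nullable, giving FS | S.
X -> dgX: X nullable, giving dg | dgX.
Unchanged (no nullable symbols): S -> Sg; S -> d; F -> g; X -> dd.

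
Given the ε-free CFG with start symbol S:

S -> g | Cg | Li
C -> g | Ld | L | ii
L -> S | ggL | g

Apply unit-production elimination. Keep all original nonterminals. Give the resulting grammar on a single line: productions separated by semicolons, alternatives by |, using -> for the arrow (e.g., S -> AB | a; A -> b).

S -> g | Cg | Li; C -> g | Cg | Ld | Li | ii | ggL; L -> g | Cg | Li | ggL

Unit productions: C->L, L->S.
Unit pairs (A ⇒* B via units): (C,L), (C,S), (L,S).
S: inherits non-unit rules of {S} → Cg | Li | g.
C: inherits non-unit rules of {C, L, S} → Cg | Ld | Li | g | ggL | ii.
L: inherits non-unit rules of {L, S} → Cg | Li | g | ggL.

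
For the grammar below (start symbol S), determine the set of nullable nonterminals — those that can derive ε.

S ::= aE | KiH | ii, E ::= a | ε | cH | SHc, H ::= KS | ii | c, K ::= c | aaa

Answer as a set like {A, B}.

{E}

Directly nullable (have an ε-rule): {E}.
Not nullable: H, K, S — each has a terminal in every rule's right-hand side or depends on a non-nullable symbol.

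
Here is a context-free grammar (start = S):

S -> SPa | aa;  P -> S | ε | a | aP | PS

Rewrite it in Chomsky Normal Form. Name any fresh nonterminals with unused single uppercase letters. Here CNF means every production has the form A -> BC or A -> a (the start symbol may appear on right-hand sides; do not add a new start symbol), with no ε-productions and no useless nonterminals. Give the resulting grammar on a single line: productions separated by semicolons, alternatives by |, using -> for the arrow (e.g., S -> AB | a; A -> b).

S -> AA | SA | SC; A -> a; B -> PA; C -> PA; P -> a | AA | AP | PS | SA | SB

Nullable: {P}; after ε-elimination: S -> Sa | aa | SPa; P -> S | a | PS | aP.
After unit-elimination: S -> Sa | aa | SPa; P -> a | PS | Sa | aP | aa | SPa.
TERM: introduce A -> a and substitute in every rule of length ≥2.
BIN: P -> SPA becomes P -> SB, B -> PA; S -> SPA becomes S -> SC, C -> PA.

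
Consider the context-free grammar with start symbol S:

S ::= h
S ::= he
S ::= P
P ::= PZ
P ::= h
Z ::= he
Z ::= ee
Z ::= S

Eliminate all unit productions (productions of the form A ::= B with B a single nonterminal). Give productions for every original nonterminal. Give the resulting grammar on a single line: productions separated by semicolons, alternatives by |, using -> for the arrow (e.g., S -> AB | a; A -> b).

Unit productions: S->P, Z->S.
Unit pairs (A ⇒* B via units): (S,P), (Z,P), (Z,S).
S: inherits non-unit rules of {P, S} → PZ | h | he.
P: inherits non-unit rules of {P} → PZ | h.
Z: inherits non-unit rules of {P, S, Z} → PZ | ee | h | he.

S -> h | PZ | he; P -> h | PZ; Z -> h | PZ | ee | he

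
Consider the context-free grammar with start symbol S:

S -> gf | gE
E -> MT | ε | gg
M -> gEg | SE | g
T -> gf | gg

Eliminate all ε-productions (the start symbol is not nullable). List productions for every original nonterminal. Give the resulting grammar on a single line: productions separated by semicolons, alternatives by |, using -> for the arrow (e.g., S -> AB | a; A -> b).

Nullable set: {E}.
S -> gE: E nullable, giving g | gE.
Drop E -> ε.
M -> SE: E nullable, giving S | SE.
M -> gEg: E nullable, giving gEg | gg.
Unchanged (no nullable symbols): S -> gf; E -> MT; E -> gg; M -> g; T -> gf; T -> gg.

S -> g | gE | gf; E -> MT | gg; M -> S | g | SE | gg | gEg; T -> gf | gg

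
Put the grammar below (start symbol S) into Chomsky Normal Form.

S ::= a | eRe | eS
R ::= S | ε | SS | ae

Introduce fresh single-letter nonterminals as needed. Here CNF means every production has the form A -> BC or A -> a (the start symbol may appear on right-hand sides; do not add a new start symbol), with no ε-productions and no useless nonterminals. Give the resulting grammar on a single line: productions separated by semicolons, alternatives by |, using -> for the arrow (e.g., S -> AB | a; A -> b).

Nullable: {R}; after ε-elimination: S -> a | eS | ee | eRe; R -> S | SS | ae.
After unit-elimination: S -> a | eS | ee | eRe; R -> a | SS | ae | eS | ee | eRe.
TERM: introduce A -> a, B -> e and substitute in every rule of length ≥2.
BIN: R -> BRB becomes R -> BC, C -> RB; S -> BRB becomes S -> BD, D -> RB.

S -> a | BB | BD | BS; A -> a; B -> e; C -> RB; D -> RB; R -> a | AB | BB | BC | BS | SS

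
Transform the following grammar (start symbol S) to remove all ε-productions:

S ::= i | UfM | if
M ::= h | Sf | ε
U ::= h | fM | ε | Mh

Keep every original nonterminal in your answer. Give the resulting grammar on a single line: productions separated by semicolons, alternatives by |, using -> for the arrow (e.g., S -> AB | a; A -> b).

S -> f | i | Uf | fM | if | UfM; M -> h | Sf; U -> f | h | Mh | fM

Nullable set: {M, U}.
S -> UfM: U, M nullable, giving Uf | UfM | f | fM.
Drop M -> ε.
Drop U -> ε.
U -> Mh: M nullable, giving Mh | h.
U -> fM: M nullable, giving f | fM.
Unchanged (no nullable symbols): S -> i; S -> if; M -> Sf; M -> h; U -> h.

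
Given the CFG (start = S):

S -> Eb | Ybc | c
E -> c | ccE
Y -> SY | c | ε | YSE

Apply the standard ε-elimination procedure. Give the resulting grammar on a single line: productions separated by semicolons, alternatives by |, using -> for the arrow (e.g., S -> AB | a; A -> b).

S -> c | Eb | bc | Ybc; E -> c | ccE; Y -> S | c | SE | SY | YSE

Nullable set: {Y}.
S -> Ybc: Y nullable, giving Ybc | bc.
Drop Y -> ε.
Y -> SY: Y nullable, giving S | SY.
Y -> YSE: Y nullable, giving SE | YSE.
Unchanged (no nullable symbols): S -> Eb; S -> c; E -> c; E -> ccE; Y -> c.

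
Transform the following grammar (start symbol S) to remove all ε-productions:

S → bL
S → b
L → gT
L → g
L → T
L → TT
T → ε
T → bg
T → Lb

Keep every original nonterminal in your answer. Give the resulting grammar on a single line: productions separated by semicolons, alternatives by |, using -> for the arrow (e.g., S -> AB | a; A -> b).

S -> b | bL; L -> T | g | TT | gT; T -> b | Lb | bg

Nullable set: {L, T}.
S -> bL: L nullable, giving b | bL.
L -> T: T nullable, giving T.
L -> TT: T, T nullable, giving T | TT.
L -> gT: T nullable, giving g | gT.
Drop T -> ε.
T -> Lb: L nullable, giving Lb | b.
Unchanged (no nullable symbols): S -> b; L -> g; T -> bg.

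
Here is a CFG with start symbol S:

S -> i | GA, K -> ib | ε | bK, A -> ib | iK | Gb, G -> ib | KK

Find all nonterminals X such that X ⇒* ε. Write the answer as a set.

Directly nullable (have an ε-rule): {K}.
G is nullable via G -> KK (every symbol on the right is already known nullable).
Not nullable: A, S — each has a terminal in every rule's right-hand side or depends on a non-nullable symbol.

{G, K}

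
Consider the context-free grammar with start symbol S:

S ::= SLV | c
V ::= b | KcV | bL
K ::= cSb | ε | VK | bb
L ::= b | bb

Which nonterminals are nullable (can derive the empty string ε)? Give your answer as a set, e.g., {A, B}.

Directly nullable (have an ε-rule): {K}.
Not nullable: L, S, V — each has a terminal in every rule's right-hand side or depends on a non-nullable symbol.

{K}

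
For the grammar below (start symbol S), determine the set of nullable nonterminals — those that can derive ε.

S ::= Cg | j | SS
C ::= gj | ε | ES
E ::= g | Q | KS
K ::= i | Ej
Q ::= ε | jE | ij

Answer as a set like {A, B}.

Directly nullable (have an ε-rule): {C, Q}.
E is nullable via E -> Q (every symbol on the right is already known nullable).
Not nullable: K, S — each has a terminal in every rule's right-hand side or depends on a non-nullable symbol.

{C, E, Q}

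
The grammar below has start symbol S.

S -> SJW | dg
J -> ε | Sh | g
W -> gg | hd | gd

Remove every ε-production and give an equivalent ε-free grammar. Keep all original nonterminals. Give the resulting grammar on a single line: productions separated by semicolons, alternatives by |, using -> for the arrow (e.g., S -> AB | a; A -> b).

S -> SW | dg | SJW; J -> g | Sh; W -> gd | gg | hd

Nullable set: {J}.
S -> SJW: J nullable, giving SJW | SW.
Drop J -> ε.
Unchanged (no nullable symbols): S -> dg; J -> Sh; J -> g; W -> gd; W -> gg; W -> hd.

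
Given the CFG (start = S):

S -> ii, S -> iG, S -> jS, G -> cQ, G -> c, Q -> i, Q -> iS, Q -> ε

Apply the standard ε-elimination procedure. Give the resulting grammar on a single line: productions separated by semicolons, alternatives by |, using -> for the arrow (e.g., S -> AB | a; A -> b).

S -> iG | ii | jS; G -> c | cQ; Q -> i | iS

Nullable set: {Q}.
G -> cQ: Q nullable, giving c | cQ.
Drop Q -> ε.
Unchanged (no nullable symbols): S -> iG; S -> ii; S -> jS; G -> c; Q -> i; Q -> iS.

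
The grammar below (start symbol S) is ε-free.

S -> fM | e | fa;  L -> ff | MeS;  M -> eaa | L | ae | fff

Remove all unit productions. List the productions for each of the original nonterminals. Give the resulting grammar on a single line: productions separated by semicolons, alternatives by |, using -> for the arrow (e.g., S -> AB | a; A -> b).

Unit productions: M->L.
Unit pairs (A ⇒* B via units): (M,L).
S: inherits non-unit rules of {S} → e | fM | fa.
L: inherits non-unit rules of {L} → MeS | ff.
M: inherits non-unit rules of {L, M} → MeS | ae | eaa | ff | fff.

S -> e | fM | fa; L -> ff | MeS; M -> ae | ff | MeS | eaa | fff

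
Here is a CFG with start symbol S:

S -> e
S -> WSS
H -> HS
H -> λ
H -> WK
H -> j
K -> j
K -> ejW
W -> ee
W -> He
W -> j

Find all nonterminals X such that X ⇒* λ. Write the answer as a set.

{H}

Directly nullable (have an ε-rule): {H}.
Not nullable: K, S, W — each has a terminal in every rule's right-hand side or depends on a non-nullable symbol.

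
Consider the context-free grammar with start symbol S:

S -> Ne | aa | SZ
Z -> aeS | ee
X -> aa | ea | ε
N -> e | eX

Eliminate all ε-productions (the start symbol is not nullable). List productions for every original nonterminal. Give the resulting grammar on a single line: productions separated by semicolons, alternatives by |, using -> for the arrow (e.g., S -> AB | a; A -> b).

S -> Ne | SZ | aa; N -> e | eX; X -> aa | ea; Z -> ee | aeS

Nullable set: {X}.
N -> eX: X nullable, giving e | eX.
Drop X -> ε.
Unchanged (no nullable symbols): S -> Ne; S -> SZ; S -> aa; N -> e; X -> aa; X -> ea; Z -> aeS; Z -> ee.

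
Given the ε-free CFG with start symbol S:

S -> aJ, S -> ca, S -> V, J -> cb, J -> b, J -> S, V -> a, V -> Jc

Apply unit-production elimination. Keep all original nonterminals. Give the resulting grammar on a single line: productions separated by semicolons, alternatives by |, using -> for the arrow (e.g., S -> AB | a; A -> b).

S -> a | Jc | aJ | ca; J -> a | b | Jc | aJ | ca | cb; V -> a | Jc

Unit productions: J->S, S->V.
Unit pairs (A ⇒* B via units): (J,S), (J,V), (S,V).
S: inherits non-unit rules of {S, V} → Jc | a | aJ | ca.
J: inherits non-unit rules of {J, S, V} → Jc | a | aJ | b | ca | cb.
V: inherits non-unit rules of {V} → Jc | a.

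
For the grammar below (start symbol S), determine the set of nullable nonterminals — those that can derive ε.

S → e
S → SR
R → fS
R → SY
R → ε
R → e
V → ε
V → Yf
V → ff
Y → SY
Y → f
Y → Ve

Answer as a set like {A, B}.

{R, V}

Directly nullable (have an ε-rule): {R, V}.
Not nullable: S, Y — each has a terminal in every rule's right-hand side or depends on a non-nullable symbol.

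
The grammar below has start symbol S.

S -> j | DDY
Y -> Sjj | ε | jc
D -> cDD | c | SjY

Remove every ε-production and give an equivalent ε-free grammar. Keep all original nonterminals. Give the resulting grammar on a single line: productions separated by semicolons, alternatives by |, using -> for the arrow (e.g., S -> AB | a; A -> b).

Nullable set: {Y}.
S -> DDY: Y nullable, giving DD | DDY.
D -> SjY: Y nullable, giving Sj | SjY.
Drop Y -> ε.
Unchanged (no nullable symbols): S -> j; D -> c; D -> cDD; Y -> Sjj; Y -> jc.

S -> j | DD | DDY; D -> c | Sj | SjY | cDD; Y -> jc | Sjj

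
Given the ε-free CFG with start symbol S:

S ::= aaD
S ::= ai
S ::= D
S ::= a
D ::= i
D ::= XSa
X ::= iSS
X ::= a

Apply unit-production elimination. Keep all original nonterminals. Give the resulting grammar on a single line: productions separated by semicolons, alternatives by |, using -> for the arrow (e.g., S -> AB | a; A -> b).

S -> a | i | ai | XSa | aaD; D -> i | XSa; X -> a | iSS

Unit productions: S->D.
Unit pairs (A ⇒* B via units): (S,D).
S: inherits non-unit rules of {D, S} → XSa | a | aaD | ai | i.
D: inherits non-unit rules of {D} → XSa | i.
X: inherits non-unit rules of {X} → a | iSS.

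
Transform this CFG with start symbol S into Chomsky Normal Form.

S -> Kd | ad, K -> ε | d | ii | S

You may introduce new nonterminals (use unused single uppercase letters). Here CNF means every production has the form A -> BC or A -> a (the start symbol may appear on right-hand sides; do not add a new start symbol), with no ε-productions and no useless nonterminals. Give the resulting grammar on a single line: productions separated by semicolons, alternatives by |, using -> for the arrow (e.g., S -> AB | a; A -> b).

S -> d | BA | KA; A -> d; B -> a; C -> i; K -> d | BA | CC | KA

Nullable: {K}; after ε-elimination: S -> d | Kd | ad; K -> S | d | ii.
After unit-elimination: S -> d | Kd | ad; K -> d | Kd | ad | ii.
TERM: introduce B -> a, A -> d, C -> i and substitute in every rule of length ≥2.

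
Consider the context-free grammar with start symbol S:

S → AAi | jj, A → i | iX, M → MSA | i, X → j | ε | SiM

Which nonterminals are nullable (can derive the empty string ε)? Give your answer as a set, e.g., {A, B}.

Directly nullable (have an ε-rule): {X}.
Not nullable: A, M, S — each has a terminal in every rule's right-hand side or depends on a non-nullable symbol.

{X}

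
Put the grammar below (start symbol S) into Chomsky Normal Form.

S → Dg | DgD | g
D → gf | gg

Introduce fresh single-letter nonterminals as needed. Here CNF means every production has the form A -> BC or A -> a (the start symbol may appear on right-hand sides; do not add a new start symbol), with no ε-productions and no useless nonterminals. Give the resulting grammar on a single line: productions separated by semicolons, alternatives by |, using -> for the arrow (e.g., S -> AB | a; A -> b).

S -> g | DA | DC; A -> g; B -> f; C -> AD; D -> AA | AB

No ε-productions.
No unit productions to eliminate.
TERM: introduce B -> f, A -> g and substitute in every rule of length ≥2.
BIN: S -> DAD becomes S -> DC, C -> AD.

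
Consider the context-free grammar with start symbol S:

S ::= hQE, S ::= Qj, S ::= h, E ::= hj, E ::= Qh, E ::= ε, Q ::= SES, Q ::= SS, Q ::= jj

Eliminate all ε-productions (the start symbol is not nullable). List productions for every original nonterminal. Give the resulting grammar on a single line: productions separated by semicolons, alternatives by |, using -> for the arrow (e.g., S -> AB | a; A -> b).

S -> h | Qj | hQ | hQE; E -> Qh | hj; Q -> SS | jj | SES

Nullable set: {E}.
S -> hQE: E nullable, giving hQ | hQE.
Drop E -> ε.
Q -> SES: E nullable, giving SES | SS.
Unchanged (no nullable symbols): S -> Qj; S -> h; E -> Qh; E -> hj; Q -> SS; Q -> jj.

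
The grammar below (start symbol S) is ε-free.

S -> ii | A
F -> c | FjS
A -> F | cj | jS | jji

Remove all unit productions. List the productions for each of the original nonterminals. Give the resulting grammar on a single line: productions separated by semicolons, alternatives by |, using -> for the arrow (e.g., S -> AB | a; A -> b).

Unit productions: A->F, S->A.
Unit pairs (A ⇒* B via units): (A,F), (S,A), (S,F).
S: inherits non-unit rules of {A, F, S} → FjS | c | cj | ii | jS | jji.
A: inherits non-unit rules of {A, F} → FjS | c | cj | jS | jji.
F: inherits non-unit rules of {F} → FjS | c.

S -> c | cj | ii | jS | FjS | jji; A -> c | cj | jS | FjS | jji; F -> c | FjS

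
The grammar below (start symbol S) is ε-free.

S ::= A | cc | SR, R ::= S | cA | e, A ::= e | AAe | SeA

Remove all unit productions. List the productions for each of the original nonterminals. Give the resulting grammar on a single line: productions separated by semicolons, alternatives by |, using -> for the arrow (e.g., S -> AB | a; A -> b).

S -> e | SR | cc | AAe | SeA; A -> e | AAe | SeA; R -> e | SR | cA | cc | AAe | SeA

Unit productions: R->S, S->A.
Unit pairs (A ⇒* B via units): (R,A), (R,S), (S,A).
S: inherits non-unit rules of {A, S} → AAe | SR | SeA | cc | e.
A: inherits non-unit rules of {A} → AAe | SeA | e.
R: inherits non-unit rules of {A, R, S} → AAe | SR | SeA | cA | cc | e.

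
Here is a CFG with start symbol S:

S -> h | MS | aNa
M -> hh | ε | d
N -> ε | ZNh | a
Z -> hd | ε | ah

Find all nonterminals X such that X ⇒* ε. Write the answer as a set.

{M, N, Z}

Directly nullable (have an ε-rule): {M, N, Z}.
Not nullable: S — each has a terminal in every rule's right-hand side or depends on a non-nullable symbol.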